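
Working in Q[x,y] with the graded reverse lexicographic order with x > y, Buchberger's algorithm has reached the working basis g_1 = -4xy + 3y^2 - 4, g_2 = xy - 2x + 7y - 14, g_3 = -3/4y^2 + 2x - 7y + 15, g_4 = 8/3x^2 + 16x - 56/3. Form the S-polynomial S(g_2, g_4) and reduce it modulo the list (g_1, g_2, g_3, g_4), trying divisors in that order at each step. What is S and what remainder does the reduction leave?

S(g_2, g_4) = -2x^2 + xy - 14x + 7y; remainder on division = 0.

lcm(LM(g_2), LM(g_4)) = x^2y.
S = (lcm/LT(g_2))·g_2 − (lcm/LT(g_4))·g_4 = -2x^2 + xy - 14x + 7y.
Reduce S modulo (g_1, g_2, g_3, g_4) in that order:
  leading term x^2: subtract (-3/4)·g_4 from -2x^2 + xy - 14x + 7y → xy - 2x + 7y - 14
  leading term xy: subtract (-1/4)·g_1 from xy - 2x + 7y - 14 → 3/4y^2 - 2x + 7y - 15
  leading term y^2: subtract (-1)·g_3 from 3/4y^2 - 2x + 7y - 15 → 0
The remainder is 0, so this S-polynomial contributes no new basis element.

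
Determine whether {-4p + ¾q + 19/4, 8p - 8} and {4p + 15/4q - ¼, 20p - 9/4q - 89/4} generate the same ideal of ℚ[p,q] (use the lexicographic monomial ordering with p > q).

Yes, the ideals are equal.

Two ideals are equal iff their reduced Gröbner bases coincide (the reduced basis is unique for a fixed ordering).
Buchberger on the first generating set:
f_1 = -4p + ¾q + 19/4, LT = p.
f_2 = 8p - 8, LT = p.

S(f_1,f_2): lcm = p. S = -3/16q - 3/16.
  leading term q: no divisor's leading term divides it; move -3/16q to the remainder.
  leading term 1: no divisor's leading term divides it; move -3/16 to the remainder.
  remainder -3/16q - 3/16 ≠ 0; add g_3 = -3/16q - 3/16 to the basis.

S(f_1,g_3): leading monomials are coprime, so the S-polynomial reduces to 0 (Buchberger's first criterion).
S(f_2,g_3): leading monomials are coprime, so the S-polynomial reduces to 0 (Buchberger's first criterion).
Every S-polynomial of the final basis reduces to 0, so we have a Gröbner basis.
Inter-reduce: drop elements whose leading term is divisible by another's, tail-reduce, and make monic.
Reduced Gröbner basis: {p - 1, q + 1}.

Buchberger on the second generating set:
h_1 = 4p + 15/4q - ¼, LT = p.
h_2 = 20p - 9/4q - 89/4, LT = p.

S(h_1,h_2): lcm = p. S = 21/20q + 21/20.
  leading term q: no divisor's leading term divides it; move 21/20q to the remainder.
  leading term 1: no divisor's leading term divides it; move 21/20 to the remainder.
  remainder 21/20q + 21/20 ≠ 0; add k_3 = 21/20q + 21/20 to the basis.

S(h_1,k_3): leading monomials are coprime, so the S-polynomial reduces to 0 (Buchberger's first criterion).
S(h_2,k_3): leading monomials are coprime, so the S-polynomial reduces to 0 (Buchberger's first criterion).
Every S-polynomial of the final basis reduces to 0, so we have a Gröbner basis.
Inter-reduce: drop elements whose leading term is divisible by another's, tail-reduce, and make monic.
Reduced Gröbner basis: {p - 1, q + 1}.

Same reduced basis, so the two generating sets span the same ideal.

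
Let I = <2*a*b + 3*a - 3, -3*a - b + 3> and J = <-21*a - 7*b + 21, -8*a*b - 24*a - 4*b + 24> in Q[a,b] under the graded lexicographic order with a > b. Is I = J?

Since reduced Gröbner bases are canonical representatives of ideals under a given ordering, it suffices to compute and compare them.
Buchberger on the first generating set:
f_1 = 2*a*b + 3*a - 3, LT = a*b.
f_2 = -3*a - b + 3, LT = a.

S(f_1,f_2): lcm = a*b. S = -1/3*b**2 + 3/2*a + b - 3/2.
  reduce S modulo (f_1, f_2):
  remainder -1/3*b**2 + 1/2*b ≠ 0; add g_3 = -1/3*b**2 + 1/2*b to the basis.

The other S-polynomials (S(f_1,g_3), S(f_2,g_3)) all reduce to 0 modulo the current basis, so we have a Gröbner basis.
Inter-reduce: drop elements whose leading term is divisible by another's, tail-reduce, and make monic.
Reduced Gröbner basis: {b**2 - 3/2*b, a + 1/3*b - 1}.

Buchberger on the second generating set:
h_1 = -21*a - 7*b + 21, LT = a.
h_2 = -8*a*b - 24*a - 4*b + 24, LT = a*b.

S(h_1,h_2): lcm = a*b. S = 1/3*b**2 - 3*a - 3/2*b + 3.
  reduce S modulo (h_1, h_2):
  remainder 1/3*b**2 - 1/2*b ≠ 0; add k_3 = 1/3*b**2 - 1/2*b to the basis.

The other S-polynomials (S(h_1,k_3), S(h_2,k_3)) all reduce to 0 modulo the current basis, so we have a Gröbner basis.
Inter-reduce: drop elements whose leading term is divisible by another's, tail-reduce, and make monic.
Reduced Gröbner basis: {b**2 - 3/2*b, a + 1/3*b - 1}.

Same reduced basis, so the two generating sets span the same ideal.
The same test decides containment: I ⊆ J iff every generator of I reduces to 0 modulo a Gröbner basis of J.

Yes, the ideals are equal.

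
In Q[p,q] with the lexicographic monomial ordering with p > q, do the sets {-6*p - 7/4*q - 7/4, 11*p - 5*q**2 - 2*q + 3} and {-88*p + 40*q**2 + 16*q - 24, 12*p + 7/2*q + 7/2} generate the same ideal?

Yes, the ideals are equal.

Equality of ideals is decidable: compute both reduced Gröbner bases (unique for the ordering) and check whether they agree.
Buchberger on the first generating set:
f_1 = -6*p - 7/4*q - 7/4, LT = p.
f_2 = 11*p - 5*q**2 - 2*q + 3, LT = p.

S(f_1,f_2): lcm = p. S = 5/11*q**2 + 125/264*q + 5/264.
  leading term q**2: no divisor's leading term divides it; move 5/11*q**2 to the remainder.
  leading term q: no divisor's leading term divides it; move 125/264*q to the remainder.
  leading term 1: no divisor's leading term divides it; move 5/264 to the remainder.
  remainder 5/11*q**2 + 125/264*q + 5/264 ≠ 0; add g_3 = 5/11*q**2 + 125/264*q + 5/264 to the basis.

The other S-polynomials (S(f_1,g_3), S(f_2,g_3)) all reduce to 0 modulo the current basis, so we have a Gröbner basis.
Inter-reduce: drop elements whose leading term is divisible by another's, tail-reduce, and make monic.
Reduced Gröbner basis: {p + 7/24*q + 7/24, q**2 + 25/24*q + 1/24}.

Buchberger on the second generating set:
h_1 = -88*p + 40*q**2 + 16*q - 24, LT = p.
h_2 = 12*p + 7/2*q + 7/2, LT = p.

S(h_1,h_2): lcm = p. S = -5/11*q**2 - 125/264*q - 5/264.
  leading term q**2: no divisor's leading term divides it; move -5/11*q**2 to the remainder.
  leading term q: no divisor's leading term divides it; move -125/264*q to the remainder.
  leading term 1: no divisor's leading term divides it; move -5/264 to the remainder.
  remainder -5/11*q**2 - 125/264*q - 5/264 ≠ 0; add k_3 = -5/11*q**2 - 125/264*q - 5/264 to the basis.

The other S-polynomials (S(h_1,k_3), S(h_2,k_3)) all reduce to 0 modulo the current basis, so we have a Gröbner basis.
Inter-reduce: drop elements whose leading term is divisible by another's, tail-reduce, and make monic.
Reduced Gröbner basis: {p + 7/24*q + 7/24, q**2 + 25/24*q + 1/24}.

The two bases agree; hence the ideals are identical.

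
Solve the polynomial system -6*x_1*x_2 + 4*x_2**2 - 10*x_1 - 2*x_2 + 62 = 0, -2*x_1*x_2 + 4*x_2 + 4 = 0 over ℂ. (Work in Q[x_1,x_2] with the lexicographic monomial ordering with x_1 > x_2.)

{(4, 1), (5/2 + sqrt(55)*I/10, 5/4 - sqrt(55)*I/4), (5/2 - sqrt(55)*I/10, 5/4 + sqrt(55)*I/4)}

Compute a lex Gröbner basis by Buchberger's algorithm.
f_1 = -6*x_1*x_2 - 10*x_1 + 4*x_2**2 - 2*x_2 + 62, LT = x_1*x_2.
f_2 = -2*x_1*x_2 + 4*x_2 + 4, LT = x_1*x_2.

S(f_1,f_2): lcm = x_1*x_2. S = 5/3*x_1 - 2/3*x_2**2 + 7/3*x_2 - 25/3.
  leading term x_1: no divisor's leading term divides it; move 5/3*x_1 to the remainder.
  leading term x_2**2: no divisor's leading term divides it; move -2/3*x_2**2 to the remainder.
  leading term x_2: no divisor's leading term divides it; move 7/3*x_2 to the remainder.
  leading term 1: no divisor's leading term divides it; move -25/3 to the remainder.
  remainder 5/3*x_1 - 2/3*x_2**2 + 7/3*x_2 - 25/3 ≠ 0; add h_3 = 5/3*x_1 - 2/3*x_2**2 + 7/3*x_2 - 25/3 to the basis.

S(f_1,h_3): lcm = x_1*x_2. S = 5/3*x_1 + 2/5*x_2**3 - 31/15*x_2**2 + 16/3*x_2 - 31/3.
  leading term x_1: subtract (1)·h_3 from 5/3*x_1 + 2/5*x_2**3 - 31/15*x_2**2 + 16/3*x_2 - 31/3 → 2/5*x_2**3 - 7/5*x_2**2 + 3*x_2 - 2
  leading term x_2**3: no divisor's leading term divides it; move 2/5*x_2**3 to the remainder.
  leading term x_2**2: no divisor's leading term divides it; move -7/5*x_2**2 to the remainder.
  leading term x_2: no divisor's leading term divides it; move 3*x_2 to the remainder.
  leading term 1: no divisor's leading term divides it; move -2 to the remainder.
  remainder 2/5*x_2**3 - 7/5*x_2**2 + 3*x_2 - 2 ≠ 0; add h_4 = 2/5*x_2**3 - 7/5*x_2**2 + 3*x_2 - 2 to the basis.

The other S-polynomials (S(f_2,h_3), S(f_1,h_4), S(f_2,h_4), S(h_3,h_4)) all reduce to 0 modulo the current basis, so we have a Gröbner basis.
Inter-reduce: drop elements whose leading term is divisible by another's, tail-reduce, and make monic.
Reduced Gröbner basis: {x_1 - 2/5*x_2**2 + 7/5*x_2 - 5, x_2**3 - 7/2*x_2**2 + 15/2*x_2 - 5}.

Elimination: the polynomial x_2**3 - 7/2*x_2**2 + 15/2*x_2 - 5 lies in the elimination ideal for x_2, so x_2 ∈ {1, 5/4 - sqrt(55)*I/4, 5/4 + sqrt(55)*I/4}. For each such x_2, the remaining basis elements (now univariate) give the rest of the solution.
  x_2 = 1: the earlier basis element becomes x_1 - 4 = 0, giving x_1 = 4 — point (4, 1).
  x_2 = 5/4 - sqrt(55)*I/4: the earlier basis element becomes x_1 - 5/2 - sqrt(55)*I/10 = 0, giving x_1 = 5/2 + sqrt(55)*I/10 — point (5/2 + sqrt(55)*I/10, 5/4 - sqrt(55)*I/4).
  x_2 = 5/4 + sqrt(55)*I/4: the earlier basis element becomes x_1 - 5/2 + sqrt(55)*I/10 = 0, giving x_1 = 5/2 - sqrt(55)*I/10 — point (5/2 - sqrt(55)*I/10, 5/4 + sqrt(55)*I/4).
Check: every point annihilates each of the original generators.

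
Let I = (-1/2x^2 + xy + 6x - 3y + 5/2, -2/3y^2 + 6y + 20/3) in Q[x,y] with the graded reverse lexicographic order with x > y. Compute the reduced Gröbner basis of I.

G = {x^2 - 2xy - 12x + 6y - 5, y^2 - 9y - 10}

The reduced Gröbner basis is the canonical form of the ideal for this ordering.

f_1 = -1/2x^2 + xy + 6x - 3y + 5/2, LT = x^2.
f_2 = -2/3y^2 + 6y + 20/3, LT = y^2.

The S-polynomials (S(f_1,f_2)) all reduce to 0 modulo the current basis, so we have a Gröbner basis.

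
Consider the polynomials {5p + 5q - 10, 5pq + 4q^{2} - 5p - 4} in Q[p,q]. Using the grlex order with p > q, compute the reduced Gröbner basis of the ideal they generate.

G = {q^{2} - 15q + 14, p + q - 2}

The reduced Gröbner basis is the canonical form of the ideal for this ordering.

f_1 = 5p + 5q - 10, LT = p.
f_2 = 5pq + 4q^{2} - 5p - 4, LT = pq.

S(f_1,f_2): lcm = pq. S = \tfrac{1}{5}q^{2} + p - 2q + \tfrac{4}{5}.
  leading term q^{2}: no divisor's leading term divides it; move \tfrac{1}{5}q^{2} to the remainder.
  leading term p: subtract (\tfrac{1}{5})·f_1 from p - 2q + \tfrac{4}{5} → -3q + \tfrac{14}{5}
  leading term q: no divisor's leading term divides it; move -3q to the remainder.
  leading term 1: no divisor's leading term divides it; move \tfrac{14}{5} to the remainder.
  remainder \tfrac{1}{5}q^{2} - 3q + \tfrac{14}{5} ≠ 0; add g_3 = \tfrac{1}{5}q^{2} - 3q + \tfrac{14}{5} to the basis.

S(f_1,g_3): leading monomials are coprime, so the S-polynomial reduces to 0 (Buchberger's first criterion).
S(f_2,g_3): lcm = pq^{2}. S = \tfrac{4}{5}q^{3} + 14pq - 14p - \tfrac{4}{5}q.
  leading term q^{3}: subtract (4q)·g_3 from \tfrac{4}{5}q^{3} + 14pq - 14p - \tfrac{4}{5}q → 14pq + 12q^{2} - 14p - 12q
  leading term pq: subtract (\tfrac{14}{5}q)·f_1 from 14pq + 12q^{2} - 14p - 12q → -2q^{2} - 14p + 16q
  leading term q^{2}: subtract (-10)·g_3 from -2q^{2} - 14p + 16q → -14p - 14q + 28
  leading term p: subtract (-\tfrac{14}{5})·f_1 from -14p - 14q + 28 → 0
  remainder 0.

Every S-polynomial of the final basis reduces to 0, so we have a Gröbner basis.
Inter-reduce: drop elements whose leading term is divisible by another's, tail-reduce, and make monic.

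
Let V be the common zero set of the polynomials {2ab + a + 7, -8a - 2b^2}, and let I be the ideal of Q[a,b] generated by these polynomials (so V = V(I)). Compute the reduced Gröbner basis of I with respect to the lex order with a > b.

f_1 = 2ab + a + 7, LT = ab.
f_2 = -8a - 2b^2, LT = a.

S(f_1,f_2): lcm = ab. S = 1/2a - 1/4b^3 + 7/2.
  leading term a: subtract (-1/16)·f_2 from 1/2a - 1/4b^3 + 7/2 → -1/4b^3 - 1/8b^2 + 7/2
  leading term b^3: no divisor's leading term divides it; move -1/4b^3 to the remainder.
  leading term b^2: no divisor's leading term divides it; move -1/8b^2 to the remainder.
  leading term 1: no divisor's leading term divides it; move 7/2 to the remainder.
  remainder -1/4b^3 - 1/8b^2 + 7/2 ≠ 0; add g_3 = -1/4b^3 - 1/8b^2 + 7/2 to the basis.

The other S-polynomials (S(f_1,g_3), S(f_2,g_3)) all reduce to 0 modulo the current basis, so we have a Gröbner basis.
Inter-reduce: drop elements whose leading term is divisible by another's, tail-reduce, and make monic.

G = {a + 1/4b^2, b^3 + 1/2b^2 - 14}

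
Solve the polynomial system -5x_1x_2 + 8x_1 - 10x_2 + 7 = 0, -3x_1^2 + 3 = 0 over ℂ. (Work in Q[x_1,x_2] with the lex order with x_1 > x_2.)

{(-1, -1/5), (1, 1)}

Compute a lex Gröbner basis by Buchberger's algorithm.
f_1 = -5x_1x_2 + 8x_1 - 10x_2 + 7, LT = x_1x_2.
f_2 = -3x_1^2 + 3, LT = x_1^2.

S(f_1,f_2): lcm = x_1^2x_2. S = -8/5x_1^2 + 2x_1x_2 - 7/5x_1 + x_2.
  leading term x_1^2: subtract (8/15)·f_2 from -8/5x_1^2 + 2x_1x_2 - 7/5x_1 + x_2 → 2x_1x_2 - 7/5x_1 + x_2 - 8/5
  leading term x_1x_2: subtract (-2/5)·f_1 from 2x_1x_2 - 7/5x_1 + x_2 - 8/5 → 9/5x_1 - 3x_2 + 6/5
  leading term x_1: no divisor's leading term divides it; move 9/5x_1 to the remainder.
  leading term x_2: no divisor's leading term divides it; move -3x_2 to the remainder.
  leading term 1: no divisor's leading term divides it; move 6/5 to the remainder.
  remainder 9/5x_1 - 3x_2 + 6/5 ≠ 0; add h_3 = 9/5x_1 - 3x_2 + 6/5 to the basis.

S(f_1,h_3): lcm = x_1x_2. S = -8/5x_1 + 5/3x_2^2 + 4/3x_2 - 7/5.
  leading term x_1: subtract (-8/9)·h_3 from -8/5x_1 + 5/3x_2^2 + 4/3x_2 - 7/5 → 5/3x_2^2 - 4/3x_2 - 1/3
  leading term x_2^2: no divisor's leading term divides it; move 5/3x_2^2 to the remainder.
  leading term x_2: no divisor's leading term divides it; move -4/3x_2 to the remainder.
  leading term 1: no divisor's leading term divides it; move -1/3 to the remainder.
  remainder 5/3x_2^2 - 4/3x_2 - 1/3 ≠ 0; add h_4 = 5/3x_2^2 - 4/3x_2 - 1/3 to the basis.

The other S-polynomials (S(f_2,h_3), S(f_1,h_4), S(f_2,h_4), S(h_3,h_4)) all reduce to 0 modulo the current basis, so we have a Gröbner basis.
Inter-reduce: drop elements whose leading term is divisible by another's, tail-reduce, and make monic.
Reduced Gröbner basis: {x_1 - 5/3x_2 + 2/3, x_2^2 - 4/5x_2 - 1/5}.

The lex basis is triangular: the last element involves only x_2. Solving x_2^2 - 4/5x_2 - 1/5 = 0 gives x_2 ∈ {-1/5, 1}; substituting each value into the earlier elements determines the remaining variables.
  x_2 = -1/5: the earlier basis element becomes x_1 + 1 = 0, giving x_1 = -1 — point (-1, -1/5).
  x_2 = 1: the earlier basis element becomes x_1 - 1 = 0, giving x_1 = 1 — point (1, 1).
Each listed point satisfies every original equation (direct substitution).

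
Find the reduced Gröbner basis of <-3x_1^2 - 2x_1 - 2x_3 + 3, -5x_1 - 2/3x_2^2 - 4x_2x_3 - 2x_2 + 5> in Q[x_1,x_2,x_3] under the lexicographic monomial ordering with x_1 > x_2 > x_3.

Buchberger's algorithm terminates because the ascending chain of leading-term ideals stabilizes.

f_1 = -3x_1^2 - 2x_1 - 2x_3 + 3, LT = x_1^2.
f_2 = -5x_1 - 2/3x_2^2 - 4x_2x_3 - 2x_2 + 5, LT = x_1.

S(f_1,f_2): lcm = x_1^2. S = -2/15x_1x_2^2 - 4/5x_1x_2x_3 - 2/5x_1x_2 + 5/3x_1 + 2/3x_3 - 1.
  leading term x_1x_2^2: subtract (2/75x_2^2)·f_2 from -2/15x_1x_2^2 - 4/5x_1x_2x_3 - 2/5x_1x_2 + 5/3x_1 + 2/3x_3 - 1 → -4/5x_1x_2x_3 - 2/5x_1x_2 + 5/3x_1 + 4/225x_2^4 + 8/75x_2^3x_3 + 4/75x_2^3 - 2/15x_2^2 + 2/3x_3 - 1
  leading term x_1x_2x_3: subtract (4/25x_2x_3)·f_2 from -4/5x_1x_2x_3 - 2/5x_1x_2 + 5/3x_1 + 4/225x_2^4 + 8/75x_2^3x_3 + 4/75x_2^3 - 2/15x_2^2 + 2/3x_3 - 1 → -2/5x_1x_2 + 5/3x_1 + 4/225x_2^4 + 16/75x_2^3x_3 + 4/75x_2^3 + 16/25x_2^2x_3^2 + 8/25x_2^2x_3 - 2/15x_2^2 - 4/5x_2x_3 + 2/3x_3 - 1
  leading term x_1x_2: subtract (2/25x_2)·f_2 from -2/5x_1x_2 + 5/3x_1 + 4/225x_2^4 + 16/75x_2^3x_3 + 4/75x_2^3 + 16/25x_2^2x_3^2 + 8/25x_2^2x_3 - 2/15x_2^2 - 4/5x_2x_3 + 2/3x_3 - 1 → 5/3x_1 + 4/225x_2^4 + 16/75x_2^3x_3 + 8/75x_2^3 + 16/25x_2^2x_3^2 + 16/25x_2^2x_3 + 2/75x_2^2 - 4/5x_2x_3 - 2/5x_2 + 2/3x_3 - 1
  leading term x_1: subtract (-1/3)·f_2 from 5/3x_1 + 4/225x_2^4 + 16/75x_2^3x_3 + 8/75x_2^3 + 16/25x_2^2x_3^2 + 16/25x_2^2x_3 + 2/75x_2^2 - 4/5x_2x_3 - 2/5x_2 + 2/3x_3 - 1 → 4/225x_2^4 + 16/75x_2^3x_3 + 8/75x_2^3 + 16/25x_2^2x_3^2 + 16/25x_2^2x_3 - 44/225x_2^2 - 32/15x_2x_3 - 16/15x_2 + 2/3x_3 + 2/3
  leading term x_2^4: no divisor's leading term divides it; move 4/225x_2^4 to the remainder.
  leading term x_2^3x_3: no divisor's leading term divides it; move 16/75x_2^3x_3 to the remainder.
  leading term x_2^3: no divisor's leading term divides it; move 8/75x_2^3 to the remainder.
  leading term x_2^2x_3^2: no divisor's leading term divides it; move 16/25x_2^2x_3^2 to the remainder.
  leading term x_2^2x_3: no divisor's leading term divides it; move 16/25x_2^2x_3 to the remainder.
  leading term x_2^2: no divisor's leading term divides it; move -44/225x_2^2 to the remainder.
  leading term x_2x_3: no divisor's leading term divides it; move -32/15x_2x_3 to the remainder.
  leading term x_2: no divisor's leading term divides it; move -16/15x_2 to the remainder.
  leading term x_3: no divisor's leading term divides it; move 2/3x_3 to the remainder.
  leading term 1: no divisor's leading term divides it; move 2/3 to the remainder.
  remainder 4/225x_2^4 + 16/75x_2^3x_3 + 8/75x_2^3 + 16/25x_2^2x_3^2 + 16/25x_2^2x_3 - 44/225x_2^2 - 32/15x_2x_3 - 16/15x_2 + 2/3x_3 + 2/3 ≠ 0; add g_3 = 4/225x_2^4 + 16/75x_2^3x_3 + 8/75x_2^3 + 16/25x_2^2x_3^2 + 16/25x_2^2x_3 - 44/225x_2^2 - 32/15x_2x_3 - 16/15x_2 + 2/3x_3 + 2/3 to the basis.

S(f_1,g_3): leading monomials are coprime, so the S-polynomial reduces to 0 (Buchberger's first criterion).
S(f_2,g_3): leading monomials are coprime, so the S-polynomial reduces to 0 (Buchberger's first criterion).
Every S-polynomial of the final basis reduces to 0, so we have a Gröbner basis.
Inter-reduce: drop elements whose leading term is divisible by another's, tail-reduce, and make monic.

G = {x_1 + 2/15x_2^2 + 4/5x_2x_3 + 2/5x_2 - 1, x_2^4 + 12x_2^3x_3 + 6x_2^3 + 36x_2^2x_3^2 + 36x_2^2x_3 - 11x_2^2 - 120x_2x_3 - 60x_2 + 75/2x_3 + 75/2}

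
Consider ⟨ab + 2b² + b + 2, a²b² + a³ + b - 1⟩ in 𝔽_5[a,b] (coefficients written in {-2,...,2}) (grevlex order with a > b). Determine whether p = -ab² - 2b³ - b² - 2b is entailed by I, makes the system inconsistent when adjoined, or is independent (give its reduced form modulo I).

First compute the reduced Gröbner basis of I by Buchberger's algorithm.
f_1 = ab + 2b² + b + 2, LT = ab.
f_2 = a²b² + a³ + b - 1, LT = a²b².

S(f_1,f_2): lcm = a²b². S = 2ab³ - a³ + ab² + 2ab - b + 1.
  leading term ab³: subtract (2b²)·f_1 from 2ab³ - a³ + ab² + 2ab - b + 1 → b⁴ - a³ + ab² - 2b³ + 2ab + b² - b + 1
  leading term b⁴: no divisor's leading term divides it; move b⁴ to the remainder.
  leading term a³: no divisor's leading term divides it; move -a³ to the remainder.
  leading term ab²: subtract (b)·f_1 from ab² - 2b³ + 2ab + b² - b + 1 → b³ + 2ab + 2b + 1
  leading term b³: no divisor's leading term divides it; move b³ to the remainder.
  leading term ab: subtract (2)·f_1 from 2ab + 2b + 1 → b² + 2
  leading term b²: no divisor's leading term divides it; move b² to the remainder.
  leading term 1: no divisor's leading term divides it; move 2 to the remainder.
  remainder b⁴ - a³ + b³ + b² + 2 ≠ 0; add h_3 = b⁴ - a³ + b³ + b² + 2 to the basis.

S(f_1,h_3): lcm = ab⁴. S = 2b⁵ + a⁴ - ab³ + b⁴ - ab² + 2b³ - 2a.
  leading term b⁵: subtract (2b)·h_3 from 2b⁵ + a⁴ - ab³ + b⁴ - ab² + 2b³ - 2a → a⁴ + 2a³b - ab³ - b⁴ - ab² - 2a + b
  leading term a⁴: no divisor's leading term divides it; move a⁴ to the remainder.
  leading term a³b: subtract (2a²)·f_1 from 2a³b - ab³ - b⁴ - ab² - 2a + b → a²b² - ab³ - b⁴ - 2a²b - ab² + a² - 2a + b
  leading term a²b²: subtract (ab)·f_1 from a²b² - ab³ - b⁴ - 2a²b - ab² + a² - 2a + b → 2ab³ - b⁴ - 2a²b - 2ab² + a² - 2ab - 2a + b
  leading term ab³: subtract (2b²)·f_1 from 2ab³ - b⁴ - 2a²b - 2ab² + a² - 2ab - 2a + b → -2a²b - 2ab² - 2b³ + a² - 2ab + b² - 2a + b
  leading term a²b: subtract (-2a)·f_1 from -2a²b - 2ab² - 2b³ + a² - 2ab + b² - 2a + b → 2ab² - 2b³ + a² + b² + 2a + b
  leading term ab²: subtract (2b)·f_1 from 2ab² - 2b³ + a² + b² + 2a + b → -b³ + a² - b² + 2a + 2b
  leading term b³: no divisor's leading term divides it; move -b³ to the remainder.
  leading term a²: no divisor's leading term divides it; move a² to the remainder.
  leading term b²: no divisor's leading term divides it; move -b² to the remainder.
  leading term a: no divisor's leading term divides it; move 2a to the remainder.
  leading term b: no divisor's leading term divides it; move 2b to the remainder.
  remainder a⁴ - b³ + a² - b² + 2a + 2b ≠ 0; add h_4 = a⁴ - b³ + a² - b² + 2a + 2b to the basis.

The other S-polynomials (S(f_2,h_3), S(f_1,h_4), S(f_2,h_4), S(h_3,h_4)) all reduce to 0 modulo the current basis, so we have a Gröbner basis.
Inter-reduce: drop elements whose leading term is divisible by another's, tail-reduce, and make monic.
Reduced Gröbner basis: {a⁴ - b³ + a² - b² + 2a + 2b, b⁴ - a³ + b³ + b² + 2, ab + 2b² + b + 2}.
Label its elements g_1 = a⁴ - b³ + a² - b² + 2a + 2b, g_2 = b⁴ - a³ + b³ + b² + 2, g_3 = ab + 2b² + b + 2.

Reduce p = -ab² - 2b³ - b² - 2b modulo G:
  leading term ab²: subtract (-b)·g_3 from -ab² - 2b³ - b² - 2b → 0
  normal form = 0.
Since the normal form is 0, p ∈ I.

-ab² - 2b³ - b² - 2b lies in I (it reduces to 0).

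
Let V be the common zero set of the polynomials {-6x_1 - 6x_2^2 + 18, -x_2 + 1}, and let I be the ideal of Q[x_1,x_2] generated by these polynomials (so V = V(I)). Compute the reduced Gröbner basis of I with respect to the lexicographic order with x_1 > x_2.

f_1 = -6x_1 - 6x_2^2 + 18, LT = x_1.
f_2 = -x_2 + 1, LT = x_2.

The S-polynomials (S(f_1,f_2)) all reduce to 0 modulo the current basis, so we have a Gröbner basis.

G = {x_1 - 2, x_2 - 1}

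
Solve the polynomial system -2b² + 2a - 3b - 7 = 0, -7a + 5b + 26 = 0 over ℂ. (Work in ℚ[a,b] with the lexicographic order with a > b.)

{(3, -1), (379/98, 3/14)}

Compute a lex Gröbner basis by Buchberger's algorithm.
f_1 = 2a - 2b² - 3b - 7, LT = a.
f_2 = -7a + 5b + 26, LT = a.

S(f_1,f_2): lcm = a. S = -b² - 11/14b + 3/14.
  reduce S modulo (f_1, f_2):
  remainder -b² - 11/14b + 3/14 ≠ 0; add h_3 = -b² - 11/14b + 3/14 to the basis.

The other S-polynomials (S(f_1,h_3), S(f_2,h_3)) all reduce to 0 modulo the current basis, so we have a Gröbner basis.
Inter-reduce: drop elements whose leading term is divisible by another's, tail-reduce, and make monic.
Reduced Gröbner basis: {a - 5/7b - 26/7, b² + 11/14b - 3/14}.

A lex Gröbner basis eliminates variables successively. Here b² + 11/14b - 3/14 depends only on b, with roots {-1, 3/14}; lifting each root through the earlier basis elements recovers the full solutions.
  b = -1: the earlier basis element becomes a - 3 = 0, giving a = 3 — point (3, -1).
  b = 3/14: the earlier basis element becomes a - 379/98 = 0, giving a = 379/98 — point (379/98, 3/14).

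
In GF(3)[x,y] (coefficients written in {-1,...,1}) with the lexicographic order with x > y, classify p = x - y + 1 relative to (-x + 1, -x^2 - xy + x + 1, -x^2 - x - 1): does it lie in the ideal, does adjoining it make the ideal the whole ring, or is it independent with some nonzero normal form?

First compute the reduced Gröbner basis of I by Buchberger's algorithm.
f_1 = -x + 1, LT = x.
f_2 = -x^2 - xy + x + 1, LT = x^2.
f_3 = -x^2 - x - 1, LT = x^2.

S(f_1,f_2): lcm = x^2. S = -xy + 1.
  leading term xy: subtract (y)·f_1 from -xy + 1 → -y + 1
  leading term y: no divisor's leading term divides it; move -y to the remainder.
  leading term 1: no divisor's leading term divides it; move 1 to the remainder.
  remainder -y + 1 ≠ 0; add h_4 = -y + 1 to the basis.

The other S-polynomials (S(f_1,f_3), S(f_2,f_3), S(f_1,h_4), S(f_2,h_4), S(f_3,h_4)) all reduce to 0 modulo the current basis, so we have a Gröbner basis.
Inter-reduce: drop elements whose leading term is divisible by another's, tail-reduce, and make monic.
Reduced Gröbner basis: {x - 1, y - 1}.
Label its elements g_1 = x - 1, g_2 = y - 1.

Reduce p = x - y + 1 modulo G:
  leading term x: subtract (1)·g_1 from x - y + 1 → -y - 1
  leading term y: subtract (-1)·g_2 from -y - 1 → 1
  leading term 1: no divisor's leading term divides it; move 1 to the remainder.
  normal form = 1.
The normal form is nonzero, so p ∉ I. Since p minus its normal form lies in I, I + (p) = I + (r) where r = 1; decide whether this ideal is the whole ring.
Here r = 1 is a nonzero constant, hence a unit: 1 ∈ I + (p), the Gröbner basis of I + (p) is {1}, and the enlarged system has no common solution — adjoining p is inconsistent.

Adjoining x - y + 1 makes the ideal the whole ring: the system is inconsistent.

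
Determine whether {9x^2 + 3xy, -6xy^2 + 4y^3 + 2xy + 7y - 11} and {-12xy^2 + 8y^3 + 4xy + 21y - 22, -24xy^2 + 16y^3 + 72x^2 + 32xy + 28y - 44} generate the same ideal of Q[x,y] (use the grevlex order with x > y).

No, the ideals differ.

Since reduced Gröbner bases are canonical representatives of ideals under a given ordering, it suffices to compute and compare them.
Buchberger on the first generating set:
f_1 = 9x^2 + 3xy, LT = x^2.
f_2 = -6xy^2 + 4y^3 + 2xy + 7y - 11, LT = xy^2.

S(f_1,f_2): lcm = x^2y^2. S = xy^3 + 1/3x^2y + 7/6xy - 11/6x.
  leading term xy^3: subtract (-1/6y)·f_2 from xy^3 + 1/3x^2y + 7/6xy - 11/6x → 2/3y^4 + 1/3x^2y + 1/3xy^2 + 7/6xy + 7/6y^2 - 11/6x - 11/6y
  leading term y^4: no divisor's leading term divides it; move 2/3y^4 to the remainder.
  leading term x^2y: subtract (1/27y)·f_1 from 1/3x^2y + 1/3xy^2 + 7/6xy + 7/6y^2 - 11/6x - 11/6y → 2/9xy^2 + 7/6xy + 7/6y^2 - 11/6x - 11/6y
  leading term xy^2: subtract (-1/27)·f_2 from 2/9xy^2 + 7/6xy + 7/6y^2 - 11/6x - 11/6y → 4/27y^3 + 67/54xy + 7/6y^2 - 11/6x - 85/54y - 11/27
  leading term y^3: no divisor's leading term divides it; move 4/27y^3 to the remainder.
  leading term xy: no divisor's leading term divides it; move 67/54xy to the remainder.
  leading term y^2: no divisor's leading term divides it; move 7/6y^2 to the remainder.
  leading term x: no divisor's leading term divides it; move -11/6x to the remainder.
  leading term y: no divisor's leading term divides it; move -85/54y to the remainder.
  leading term 1: no divisor's leading term divides it; move -11/27 to the remainder.
  remainder 2/3y^4 + 4/27y^3 + 67/54xy + 7/6y^2 - 11/6x - 85/54y - 11/27 ≠ 0; add g_3 = 2/3y^4 + 4/27y^3 + 67/54xy + 7/6y^2 - 11/6x - 85/54y - 11/27 to the basis.

The other S-polynomials (S(f_1,g_3), S(f_2,g_3)) all reduce to 0 modulo the current basis, so we have a Gröbner basis.
Inter-reduce: drop elements whose leading term is divisible by another's, tail-reduce, and make monic.
Reduced Gröbner basis: {y^4 + 2/9y^3 + 67/36xy + 7/4y^2 - 11/4x - 85/36y - 11/18, xy^2 - 2/3y^3 - 1/3xy - 7/6y + 11/6, x^2 + 1/3xy}.

Buchberger on the second generating set:
h_1 = -12xy^2 + 8y^3 + 4xy + 21y - 22, LT = xy^2.
h_2 = -24xy^2 + 16y^3 + 72x^2 + 32xy + 28y - 44, LT = xy^2.

S(h_1,h_2): lcm = xy^2. S = 3x^2 + xy - 7/12y.
  leading term x^2: no divisor's leading term divides it; move 3x^2 to the remainder.
  leading term xy: no divisor's leading term divides it; move xy to the remainder.
  leading term y: no divisor's leading term divides it; move -7/12y to the remainder.
  remainder 3x^2 + xy - 7/12y ≠ 0; add k_3 = 3x^2 + xy - 7/12y to the basis.

S(h_1,k_3): lcm = x^2y^2. S = -xy^3 - 1/3x^2y + 7/36y^3 - 7/4xy + 11/6x.
  leading term xy^3: subtract (1/12y)·h_1 from -xy^3 - 1/3x^2y + 7/36y^3 - 7/4xy + 11/6x → -2/3y^4 - 1/3x^2y - 1/3xy^2 + 7/36y^3 - 7/4xy - 7/4y^2 + 11/6x + 11/6y
  leading term y^4: no divisor's leading term divides it; move -2/3y^4 to the remainder.
  leading term x^2y: subtract (-1/9y)·k_3 from -1/3x^2y - 1/3xy^2 + 7/36y^3 - 7/4xy - 7/4y^2 + 11/6x + 11/6y → -2/9xy^2 + 7/36y^3 - 7/4xy - 49/27y^2 + 11/6x + 11/6y
  leading term xy^2: subtract (1/54)·h_1 from -2/9xy^2 + 7/36y^3 - 7/4xy - 49/27y^2 + 11/6x + 11/6y → 5/108y^3 - 197/108xy - 49/27y^2 + 11/6x + 13/9y + 11/27
  leading term y^3: no divisor's leading term divides it; move 5/108y^3 to the remainder.
  leading term xy: no divisor's leading term divides it; move -197/108xy to the remainder.
  leading term y^2: no divisor's leading term divides it; move -49/27y^2 to the remainder.
  leading term x: no divisor's leading term divides it; move 11/6x to the remainder.
  leading term y: no divisor's leading term divides it; move 13/9y to the remainder.
  leading term 1: no divisor's leading term divides it; move 11/27 to the remainder.
  remainder -2/3y^4 + 5/108y^3 - 197/108xy - 49/27y^2 + 11/6x + 13/9y + 11/27 ≠ 0; add k_4 = -2/3y^4 + 5/108y^3 - 197/108xy - 49/27y^2 + 11/6x + 13/9y + 11/27 to the basis.

The other S-polynomials (S(h_2,k_3), S(h_1,k_4), S(h_2,k_4), S(k_3,k_4)) all reduce to 0 modulo the current basis, so we have a Gröbner basis.
Inter-reduce: drop elements whose leading term is divisible by another's, tail-reduce, and make monic.
Reduced Gröbner basis: {y^4 - 5/72y^3 + 197/72xy + 49/18y^2 - 11/4x - 13/6y - 11/18, xy^2 - 2/3y^3 - 1/3xy - 7/4y + 11/6, x^2 + 1/3xy - 7/36y}.

Since the reduced bases disagree, the two ideals are not the same.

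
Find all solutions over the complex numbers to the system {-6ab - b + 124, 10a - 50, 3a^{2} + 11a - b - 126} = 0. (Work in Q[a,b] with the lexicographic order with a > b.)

Compute a lex Gröbner basis by Buchberger's algorithm.
f_1 = -6ab - b + 124, LT = ab.
f_2 = 10a - 50, LT = a.
f_3 = 3a^{2} + 11a - b - 126, LT = a^{2}.

S(f_1,f_2): lcm = ab. S = \tfrac{31}{6}b - \tfrac{62}{3}.
  leading term b: no divisor's leading term divides it; move \tfrac{31}{6}b to the remainder.
  leading term 1: no divisor's leading term divides it; move -\tfrac{62}{3} to the remainder.
  remainder \tfrac{31}{6}b - \tfrac{62}{3} ≠ 0; add h_4 = \tfrac{31}{6}b - \tfrac{62}{3} to the basis.

S(f_1,f_3): lcm = a^{2}b. S = -\tfrac{7}{2}ab - \tfrac{62}{3}a + \tfrac{1}{3}b^{2} + 42b.
  leading term ab: subtract (\tfrac{7}{12})·f_1 from -\tfrac{7}{2}ab - \tfrac{62}{3}a + \tfrac{1}{3}b^{2} + 42b → -\tfrac{62}{3}a + \tfrac{1}{3}b^{2} + \tfrac{511}{12}b - \tfrac{217}{3}
  leading term a: subtract (-\tfrac{31}{15})·f_2 from -\tfrac{62}{3}a + \tfrac{1}{3}b^{2} + \tfrac{511}{12}b - \tfrac{217}{3} → \tfrac{1}{3}b^{2} + \tfrac{511}{12}b - \tfrac{527}{3}
  leading term b^{2}: subtract (\tfrac{2}{31}b)·h_4 from \tfrac{1}{3}b^{2} + \tfrac{511}{12}b - \tfrac{527}{3} → \tfrac{527}{12}b - \tfrac{527}{3}
  leading term b: subtract (\tfrac{17}{2})·h_4 from \tfrac{527}{12}b - \tfrac{527}{3} → 0
  remainder 0.

S(f_2,f_3): lcm = a^{2}. S = -\tfrac{26}{3}a + \tfrac{1}{3}b + 42.
  leading term a: subtract (-\tfrac{13}{15})·f_2 from -\tfrac{26}{3}a + \tfrac{1}{3}b + 42 → \tfrac{1}{3}b - \tfrac{4}{3}
  leading term b: subtract (\tfrac{2}{31})·h_4 from \tfrac{1}{3}b - \tfrac{4}{3} → 0
  remainder 0.

S(f_1,h_4): lcm = ab. S = 4a + \tfrac{1}{6}b - \tfrac{62}{3}.
  leading term a: subtract (\tfrac{2}{5})·f_2 from 4a + \tfrac{1}{6}b - \tfrac{62}{3} → \tfrac{1}{6}b - \tfrac{2}{3}
  leading term b: subtract (\tfrac{1}{31})·h_4 from \tfrac{1}{6}b - \tfrac{2}{3} → 0
  remainder 0.

S(f_2,h_4): leading monomials are coprime, so the S-polynomial reduces to 0 (Buchberger's first criterion).
S(f_3,h_4): leading monomials are coprime, so the S-polynomial reduces to 0 (Buchberger's first criterion).
Every S-polynomial of the final basis reduces to 0, so we have a Gröbner basis.
Inter-reduce: drop elements whose leading term is divisible by another's, tail-reduce, and make monic.
Reduced Gröbner basis: {a - 5, b - 4}.

Since the basis is lex-ordered, b - 4 is univariate in b. Its roots are {4}. Back-substituting each root into the other basis elements fixes the other coordinates.
  b = 4: the earlier basis element becomes a - 5 = 0, giving a = 5 — point (5, 4).
Each listed point satisfies every original equation (direct substitution).

{(5, 4)}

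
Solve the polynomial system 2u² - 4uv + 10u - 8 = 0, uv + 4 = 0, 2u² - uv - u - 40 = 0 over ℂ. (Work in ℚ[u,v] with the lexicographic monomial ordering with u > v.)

Compute a lex Gröbner basis by Buchberger's algorithm.
f_1 = 2u² - 4uv + 10u - 8, LT = u².
f_2 = uv + 4, LT = uv.
f_3 = 2u² - uv - u - 40, LT = u².

S(f_1,f_2): lcm = u²v. S = -2uv² + 5uv - 4u - 4v.
  leading term uv²: subtract (-2v)·f_2 from -2uv² + 5uv - 4u - 4v → 5uv - 4u + 4v
  leading term uv: subtract (5)·f_2 from 5uv - 4u + 4v → -4u + 4v - 20
  leading term u: no divisor's leading term divides it; move -4u to the remainder.
  leading term v: no divisor's leading term divides it; move 4v to the remainder.
  leading term 1: no divisor's leading term divides it; move -20 to the remainder.
  remainder -4u + 4v - 20 ≠ 0; add h_4 = -4u + 4v - 20 to the basis.

S(f_1,f_3): lcm = u². S = -3/2uv + 11/2u + 16.
  leading term uv: subtract (-3/2)·f_2 from -3/2uv + 11/2u + 16 → 11/2u + 22
  leading term u: subtract (-11/8)·h_4 from 11/2u + 22 → 11/2v - 11/2
  leading term v: no divisor's leading term divides it; move 11/2v to the remainder.
  leading term 1: no divisor's leading term divides it; move -11/2 to the remainder.
  remainder 11/2v - 11/2 ≠ 0; add h_5 = 11/2v - 11/2 to the basis.

The other S-polynomials (S(f_2,f_3), S(f_1,h_4), S(f_2,h_4), S(f_3,h_4), S(f_1,h_5), S(f_2,h_5), S(f_3,h_5), S(h_4,h_5)) all reduce to 0 modulo the current basis, so we have a Gröbner basis.
Inter-reduce: drop elements whose leading term is divisible by another's, tail-reduce, and make monic.
Reduced Gröbner basis: {u + 4, v - 1}.

A lex Gröbner basis eliminates variables successively. Here v - 1 depends only on v, with roots {1}; lifting each root through the earlier basis elements recovers the full solutions.
  v = 1: the earlier basis element becomes u + 4 = 0, giving u = -4 — point (-4, 1).
Check: every point annihilates each of the original generators.

{(-4, 1)}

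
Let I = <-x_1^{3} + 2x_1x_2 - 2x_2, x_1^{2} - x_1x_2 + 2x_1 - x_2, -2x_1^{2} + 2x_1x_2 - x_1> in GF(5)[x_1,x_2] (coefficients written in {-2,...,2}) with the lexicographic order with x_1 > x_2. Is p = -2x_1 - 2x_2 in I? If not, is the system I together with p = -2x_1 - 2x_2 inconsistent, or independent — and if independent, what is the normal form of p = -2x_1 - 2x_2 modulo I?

-2x_1 - 2x_2 lies in I (it reduces to 0).

First compute the reduced Gröbner basis of I by Buchberger's algorithm.
f_1 = -x_1^{3} + 2x_1x_2 - 2x_2, LT = x_1^{3}.
f_2 = x_1^{2} - x_1x_2 + 2x_1 - x_2, LT = x_1^{2}.
f_3 = -2x_1^{2} + 2x_1x_2 - x_1, LT = x_1^{2}.

S(f_1,f_2): lcm = x_1^{3}. S = x_1^{2}x_2 - 2x_1^{2} - x_1x_2 + 2x_2.
  leading term x_1^{2}x_2: subtract (x_2)·f_2 from x_1^{2}x_2 - 2x_1^{2} - x_1x_2 + 2x_2 → -2x_1^{2} + x_1x_2^{2} + 2x_1x_2 + x_2^{2} + 2x_2
  leading term x_1^{2}: subtract (-2)·f_2 from -2x_1^{2} + x_1x_2^{2} + 2x_1x_2 + x_2^{2} + 2x_2 → x_1x_2^{2} - x_1 + x_2^{2}
  leading term x_1x_2^{2}: no divisor's leading term divides it; move x_1x_2^{2} to the remainder.
  leading term x_1: no divisor's leading term divides it; move -x_1 to the remainder.
  leading term x_2^{2}: no divisor's leading term divides it; move x_2^{2} to the remainder.
  remainder x_1x_2^{2} - x_1 + x_2^{2} ≠ 0; add h_4 = x_1x_2^{2} - x_1 + x_2^{2} to the basis.

S(f_1,f_3): lcm = x_1^{3}. S = x_1^{2}x_2 + 2x_1^{2} - 2x_1x_2 + 2x_2.
  leading term x_1^{2}x_2: subtract (x_2)·f_2 from x_1^{2}x_2 + 2x_1^{2} - 2x_1x_2 + 2x_2 → 2x_1^{2} + x_1x_2^{2} + x_1x_2 + x_2^{2} + 2x_2
  leading term x_1^{2}: subtract (2)·f_2 from 2x_1^{2} + x_1x_2^{2} + x_1x_2 + x_2^{2} + 2x_2 → x_1x_2^{2} - 2x_1x_2 + x_1 + x_2^{2} - x_2
  leading term x_1x_2^{2}: subtract (1)·h_4 from x_1x_2^{2} - 2x_1x_2 + x_1 + x_2^{2} - x_2 → -2x_1x_2 + 2x_1 - x_2
  leading term x_1x_2: no divisor's leading term divides it; move -2x_1x_2 to the remainder.
  leading term x_1: no divisor's leading term divides it; move 2x_1 to the remainder.
  leading term x_2: no divisor's leading term divides it; move -x_2 to the remainder.
  remainder -2x_1x_2 + 2x_1 - x_2 ≠ 0; add h_5 = -2x_1x_2 + 2x_1 - x_2 to the basis.

S(f_2,f_3): lcm = x_1^{2}. S = -x_1 - x_2.
  leading term x_1: no divisor's leading term divides it; move -x_1 to the remainder.
  leading term x_2: no divisor's leading term divides it; move -x_2 to the remainder.
  remainder -x_1 - x_2 ≠ 0; add h_6 = -x_1 - x_2 to the basis.

S(f_1,h_4): lcm = x_1^{3}x_2^{2}. S = x_1^{3} - x_1^{2}x_2^{2} - 2x_1x_2^{3} + 2x_2^{3}.
  leading term x_1^{3}: subtract (-1)·f_1 from x_1^{3} - x_1^{2}x_2^{2} - 2x_1x_2^{3} + 2x_2^{3} → -x_1^{2}x_2^{2} - 2x_1x_2^{3} + 2x_1x_2 + 2x_2^{3} - 2x_2
  leading term x_1^{2}x_2^{2}: subtract (-x_2^{2})·f_2 from -x_1^{2}x_2^{2} - 2x_1x_2^{3} + 2x_1x_2 + 2x_2^{3} - 2x_2 → 2x_1x_2^{3} + 2x_1x_2^{2} + 2x_1x_2 + x_2^{3} - 2x_2
  leading term x_1x_2^{3}: subtract (2x_2)·h_4 from 2x_1x_2^{3} + 2x_1x_2^{2} + 2x_1x_2 + x_2^{3} - 2x_2 → 2x_1x_2^{2} - x_1x_2 - x_2^{3} - 2x_2
  leading term x_1x_2^{2}: subtract (2)·h_4 from 2x_1x_2^{2} - x_1x_2 - x_2^{3} - 2x_2 → -x_1x_2 + 2x_1 - x_2^{3} - 2x_2^{2} - 2x_2
  leading term x_1x_2: subtract (-2)·h_5 from -x_1x_2 + 2x_1 - x_2^{3} - 2x_2^{2} - 2x_2 → x_1 - x_2^{3} - 2x_2^{2} + x_2
  leading term x_1: subtract (-1)·h_6 from x_1 - x_2^{3} - 2x_2^{2} + x_2 → -x_2^{3} - 2x_2^{2}
  leading term x_2^{3}: no divisor's leading term divides it; move -x_2^{3} to the remainder.
  leading term x_2^{2}: no divisor's leading term divides it; move -2x_2^{2} to the remainder.
  remainder -x_2^{3} - 2x_2^{2} ≠ 0; add h_7 = -x_2^{3} - 2x_2^{2} to the basis.

S(f_2,h_4): lcm = x_1^{2}x_2^{2}. S = x_1^{2} - x_1x_2^{3} + x_1x_2^{2} - x_2^{3}.
  leading term x_1^{2}: subtract (1)·f_2 from x_1^{2} - x_1x_2^{3} + x_1x_2^{2} - x_2^{3} → -x_1x_2^{3} + x_1x_2^{2} + x_1x_2 - 2x_1 - x_2^{3} + x_2
  leading term x_1x_2^{3}: subtract (-x_2)·h_4 from -x_1x_2^{3} + x_1x_2^{2} + x_1x_2 - 2x_1 - x_2^{3} + x_2 → x_1x_2^{2} - 2x_1 + x_2
  leading term x_1x_2^{2}: subtract (1)·h_4 from x_1x_2^{2} - 2x_1 + x_2 → -x_1 - x_2^{2} + x_2
  leading term x_1: subtract (1)·h_6 from -x_1 - x_2^{2} + x_2 → -x_2^{2} + 2x_2
  leading term x_2^{2}: no divisor's leading term divides it; move -x_2^{2} to the remainder.
  leading term x_2: no divisor's leading term divides it; move 2x_2 to the remainder.
  remainder -x_2^{2} + 2x_2 ≠ 0; add h_8 = -x_2^{2} + 2x_2 to the basis.

S(f_3,h_4): lcm = x_1^{2}x_2^{2}. S = x_1^{2} - x_1x_2^{3} + 2x_1x_2^{2}.
  leading term x_1^{2}: subtract (1)·f_2 from x_1^{2} - x_1x_2^{3} + 2x_1x_2^{2} → -x_1x_2^{3} + 2x_1x_2^{2} + x_1x_2 - 2x_1 + x_2
  leading term x_1x_2^{3}: subtract (-x_2)·h_4 from -x_1x_2^{3} + 2x_1x_2^{2} + x_1x_2 - 2x_1 + x_2 → 2x_1x_2^{2} - 2x_1 + x_2^{3} + x_2
  leading term x_1x_2^{2}: subtract (2)·h_4 from 2x_1x_2^{2} - 2x_1 + x_2^{3} + x_2 → x_2^{3} - 2x_2^{2} + x_2
  leading term x_2^{3}: subtract (-1)·h_7 from x_2^{3} - 2x_2^{2} + x_2 → x_2^{2} + x_2
  leading term x_2^{2}: subtract (-1)·h_8 from x_2^{2} + x_2 → -2x_2
  leading term x_2: no divisor's leading term divides it; move -2x_2 to the remainder.
  remainder -2x_2 ≠ 0; add h_9 = -2x_2 to the basis.

The other S-polynomials (S(f_1,h_5), S(f_2,h_5), S(f_3,h_5), S(h_4,h_5), S(f_1,h_6), S(f_2,h_6), S(f_3,h_6), S(h_4,h_6), S(h_5,h_6), S(f_1,h_7), S(f_2,h_7), S(f_3,h_7), S(h_4,h_7), S(h_5,h_7), S(h_6,h_7), S(f_1,h_8), S(f_2,h_8), S(f_3,h_8), S(h_4,h_8), S(h_5,h_8), S(h_6,h_8), S(h_7,h_8), S(f_1,h_9), S(f_2,h_9), S(f_3,h_9), S(h_4,h_9), S(h_5,h_9), S(h_6,h_9), S(h_7,h_9), S(h_8,h_9)) all reduce to 0 modulo the current basis, so we have a Gröbner basis.
Inter-reduce: drop elements whose leading term is divisible by another's, tail-reduce, and make monic.
Reduced Gröbner basis: {x_1, x_2}.
Label its elements g_1 = x_1, g_2 = x_2.

Reduce p = -2x_1 - 2x_2 modulo G:
  leading term x_1: subtract (-2)·g_1 from -2x_1 - 2x_2 → -2x_2
  leading term x_2: subtract (-2)·g_2 from -2x_2 → 0
  normal form = 0.
Since the normal form is 0, p ∈ I.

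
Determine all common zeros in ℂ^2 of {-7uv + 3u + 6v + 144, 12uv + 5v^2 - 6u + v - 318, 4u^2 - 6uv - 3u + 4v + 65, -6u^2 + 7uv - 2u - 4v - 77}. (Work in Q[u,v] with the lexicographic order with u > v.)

Compute a lex Gröbner basis by Buchberger's algorithm.
f_1 = -7uv + 3u + 6v + 144, LT = uv.
f_2 = 12uv - 6u + 5v^2 + v - 318, LT = uv.
f_3 = 4u^2 - 6uv - 3u + 4v + 65, LT = u^2.
f_4 = -6u^2 + 7uv - 2u - 4v - 77, LT = u^2.

S(f_1,f_2): lcm = uv. S = 1/14u - 5/12v^2 - 79/84v + 83/14.
  leading term u: no divisor's leading term divides it; move 1/14u to the remainder.
  leading term v^2: no divisor's leading term divides it; move -5/12v^2 to the remainder.
  leading term v: no divisor's leading term divides it; move -79/84v to the remainder.
  leading term 1: no divisor's leading term divides it; move 83/14 to the remainder.
  remainder 1/14u - 5/12v^2 - 79/84v + 83/14 ≠ 0; add h_5 = 1/14u - 5/12v^2 - 79/84v + 83/14 to the basis.

S(f_1,f_3): lcm = u^2v. S = -3/7u^2 + 3/2uv^2 - 3/28uv - 144/7u - v^2 - 65/4v.
  leading term u^2: subtract (-3/28)·f_3 from -3/7u^2 + 3/2uv^2 - 3/28uv - 144/7u - v^2 - 65/4v → 3/2uv^2 - 3/4uv - 585/28u - v^2 - 443/28v + 195/28
  leading term uv^2: subtract (-3/14v)·f_1 from 3/2uv^2 - 3/4uv - 585/28u - v^2 - 443/28v + 195/28 → -3/28uv - 585/28u + 2/7v^2 + 421/28v + 195/28
  leading term uv: subtract (3/196)·f_1 from -3/28uv - 585/28u + 2/7v^2 + 421/28v + 195/28 → -1026/49u + 2/7v^2 + 2929/196v + 933/196
  leading term u: subtract (-2052/7)·h_5 from -1026/49u + 2/7v^2 + 2929/196v + 933/196 → -853/7v^2 - 1043/4v + 48795/28
  leading term v^2: no divisor's leading term divides it; move -853/7v^2 to the remainder.
  leading term v: no divisor's leading term divides it; move -1043/4v to the remainder.
  leading term 1: no divisor's leading term divides it; move 48795/28 to the remainder.
  remainder -853/7v^2 - 1043/4v + 48795/28 ≠ 0; add h_6 = -853/7v^2 - 1043/4v + 48795/28 to the basis.

S(f_1,f_4): lcm = u^2v. S = -3/7u^2 + 7/6uv^2 - 25/21uv - 144/7u - 2/3v^2 - 77/6v.
  leading term u^2: subtract (-3/28)·f_3 from -3/7u^2 + 7/6uv^2 - 25/21uv - 144/7u - 2/3v^2 - 77/6v → 7/6uv^2 - 11/6uv - 585/28u - 2/3v^2 - 521/42v + 195/28
  leading term uv^2: subtract (-1/6v)·f_1 from 7/6uv^2 - 11/6uv - 585/28u - 2/3v^2 - 521/42v + 195/28 → -4/3uv - 585/28u + 1/3v^2 + 487/42v + 195/28
  leading term uv: subtract (4/21)·f_1 from -4/3uv - 585/28u + 1/3v^2 + 487/42v + 195/28 → -601/28u + 1/3v^2 + 439/42v - 573/28
  leading term u: subtract (-601/2)·h_5 from -601/28u + 1/3v^2 + 439/42v - 573/28 → -999/8v^2 - 15241/56v + 24655/14
  leading term v^2: subtract (6993/6824)·h_6 from -999/8v^2 - 15241/56v + 24655/14 → -946399/191072v - 4731995/191072
  leading term v: no divisor's leading term divides it; move -946399/191072v to the remainder.
  leading term 1: no divisor's leading term divides it; move -4731995/191072 to the remainder.
  remainder -946399/191072v - 4731995/191072 ≠ 0; add h_7 = -946399/191072v - 4731995/191072 to the basis.

The other S-polynomials (S(f_2,f_3), S(f_2,f_4), S(f_3,f_4), S(f_1,h_5), S(f_2,h_5), S(f_3,h_5), S(f_4,h_5), S(f_1,h_6), S(f_2,h_6), S(f_3,h_6), S(f_4,h_6), S(h_5,h_6), S(f_1,h_7), S(f_2,h_7), S(f_3,h_7), S(f_4,h_7), S(h_5,h_7), S(h_6,h_7)) all reduce to 0 modulo the current basis, so we have a Gröbner basis.
Inter-reduce: drop elements whose leading term is divisible by another's, tail-reduce, and make monic.
Reduced Gröbner basis: {u + 3, v + 5}.

Elimination: the polynomial v + 5 lies in the elimination ideal for v, so v ∈ {-5}. For each such v, the remaining basis elements (now univariate) give the rest of the solution.
  v = -5: the earlier basis element becomes u + 3 = 0, giving u = -3 — point (-3, -5).
Substituting each solution back into the original system confirms all equations vanish.

{(-3, -5)}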